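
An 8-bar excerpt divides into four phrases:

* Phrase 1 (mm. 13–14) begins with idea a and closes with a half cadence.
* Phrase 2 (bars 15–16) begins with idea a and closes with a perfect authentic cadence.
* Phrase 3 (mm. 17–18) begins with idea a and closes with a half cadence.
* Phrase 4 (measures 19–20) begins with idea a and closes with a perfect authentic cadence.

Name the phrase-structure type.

repeated period

The cadence pattern HC–PAC–HC–PAC is weak–strong twice, and phrases 3–4 restate phrases 1–2: a period heard twice, not a double period (which would end weakly at phrase 2).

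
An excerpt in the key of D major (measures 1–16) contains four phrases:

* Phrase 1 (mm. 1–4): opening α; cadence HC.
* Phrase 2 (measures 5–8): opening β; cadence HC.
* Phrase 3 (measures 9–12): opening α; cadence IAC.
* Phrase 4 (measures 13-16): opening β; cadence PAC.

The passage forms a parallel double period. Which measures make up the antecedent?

measures 1–8

In a double period the first pair of phrases (ending half cadence) is the large antecedent and the second pair (ending perfect authentic cadence) is the large consequent; the antecedent is measures 1–8.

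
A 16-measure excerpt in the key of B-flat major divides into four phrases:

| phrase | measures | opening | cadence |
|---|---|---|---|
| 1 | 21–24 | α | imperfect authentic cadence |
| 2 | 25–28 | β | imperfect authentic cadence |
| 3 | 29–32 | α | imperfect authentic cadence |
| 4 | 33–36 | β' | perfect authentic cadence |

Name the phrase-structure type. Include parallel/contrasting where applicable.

Four phrases in two halves: the first half (bars 21–28) ends with an imperfect authentic cadence, the second (bars 29-36) with a perfect authentic cadence — a large antecedent–consequent pair, i.e. a double period.
Phrase 3 begins with the same material as phrase 1, making it parallel.

parallel double period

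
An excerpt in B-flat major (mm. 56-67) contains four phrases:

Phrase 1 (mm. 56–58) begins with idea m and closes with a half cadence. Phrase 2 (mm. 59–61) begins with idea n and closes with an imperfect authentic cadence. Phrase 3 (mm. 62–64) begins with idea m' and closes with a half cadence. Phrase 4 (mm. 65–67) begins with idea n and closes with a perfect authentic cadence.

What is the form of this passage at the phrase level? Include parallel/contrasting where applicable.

Four phrases in two halves: the first half (bars 56–61) ends with an imperfect authentic cadence, the second (measures 62-67) with a perfect authentic cadence — a large antecedent–consequent pair, i.e. a double period.
Phrase 3 begins with the same material as phrase 1, making it parallel.

parallel double period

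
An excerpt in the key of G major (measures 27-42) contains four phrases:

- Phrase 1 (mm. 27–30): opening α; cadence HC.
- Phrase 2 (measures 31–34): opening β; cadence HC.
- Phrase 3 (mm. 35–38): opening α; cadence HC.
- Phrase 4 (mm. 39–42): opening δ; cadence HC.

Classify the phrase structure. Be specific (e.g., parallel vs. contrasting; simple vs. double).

phrase group

Phrase 4 ends with a half cadence, no stronger than phrase 2's half cadence, so the four phrases do not form a double period; nor do phrases 3–4 duplicate 1–2, so it is not a repeated period. With no phrase reaching a conclusive cadence, the passage is a phrase group.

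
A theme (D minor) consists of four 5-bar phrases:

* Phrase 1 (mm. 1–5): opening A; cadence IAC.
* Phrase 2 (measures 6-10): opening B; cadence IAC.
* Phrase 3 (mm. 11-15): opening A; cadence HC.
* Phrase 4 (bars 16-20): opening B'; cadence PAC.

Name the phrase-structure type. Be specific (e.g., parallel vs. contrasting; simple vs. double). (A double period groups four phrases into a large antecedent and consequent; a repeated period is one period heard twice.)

Four phrases in two halves: the first half (mm. 1–10) ends with an imperfect authentic cadence, the second (measures 11-20) with a perfect authentic cadence — a large antecedent–consequent pair, i.e. a double period.
Phrase 3 begins with the same material as phrase 1, making it parallel.

parallel double period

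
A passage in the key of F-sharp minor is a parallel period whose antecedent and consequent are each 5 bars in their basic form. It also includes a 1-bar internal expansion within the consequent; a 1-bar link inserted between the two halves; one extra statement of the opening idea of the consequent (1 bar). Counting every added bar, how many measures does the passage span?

13 measures

Basic parallel period: 5 + 5 = 10 bars.
10 (basic form) + 1 (internal expansion) + 1 (link) + 1 (extra statement) = 13.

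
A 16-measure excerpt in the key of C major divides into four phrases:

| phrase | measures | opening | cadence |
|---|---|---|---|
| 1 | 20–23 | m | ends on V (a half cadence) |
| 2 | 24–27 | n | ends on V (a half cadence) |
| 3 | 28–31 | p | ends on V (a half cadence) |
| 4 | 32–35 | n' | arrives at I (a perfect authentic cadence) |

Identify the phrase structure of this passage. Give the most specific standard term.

Four phrases in two halves: the first half (mm. 20–27) ends with a half cadence, the second (mm. 28–35) with a perfect authentic cadence — a large antecedent–consequent pair, i.e. a double period.
Phrase 3 begins with different material from phrase 1, making it contrasting.

contrasting double period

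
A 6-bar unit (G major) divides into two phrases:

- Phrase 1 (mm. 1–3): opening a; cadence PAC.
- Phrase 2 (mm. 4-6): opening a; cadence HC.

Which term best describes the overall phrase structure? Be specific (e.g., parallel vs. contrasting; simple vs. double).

The second phrase closes with a half cadence, which is not stronger than the first phrase's perfect authentic cadence; without a weak→strong cadential pair there is no antecedent–consequent relationship, so this is a phrase group rather than a period.

phrase group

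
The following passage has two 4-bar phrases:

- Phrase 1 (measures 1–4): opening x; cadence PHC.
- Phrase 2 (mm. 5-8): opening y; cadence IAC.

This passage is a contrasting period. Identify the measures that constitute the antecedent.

measures 1–4

The antecedent is the phrase ending with the weaker cadence (Phrygian half cadence, phrase 1) and the consequent the one ending more conclusively (imperfect authentic cadence, phrase 2); the antecedent is mm. 1–4.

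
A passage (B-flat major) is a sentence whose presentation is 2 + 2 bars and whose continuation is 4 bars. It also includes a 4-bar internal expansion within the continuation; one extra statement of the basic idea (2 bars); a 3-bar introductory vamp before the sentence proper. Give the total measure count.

17 measures

Basic sentence: 2 + 2 + 4 = 8 bars.
8 (basic form) + 4 (internal expansion) + 2 (extra statement) + 3 (introduction) = 17.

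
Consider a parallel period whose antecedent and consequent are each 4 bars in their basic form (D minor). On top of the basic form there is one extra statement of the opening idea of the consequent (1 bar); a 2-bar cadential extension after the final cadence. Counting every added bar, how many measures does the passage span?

11 measures

Basic parallel period: 4 + 4 = 8 bars.
8 (basic form) + 1 (extra statement) + 2 (cadential extension) = 11.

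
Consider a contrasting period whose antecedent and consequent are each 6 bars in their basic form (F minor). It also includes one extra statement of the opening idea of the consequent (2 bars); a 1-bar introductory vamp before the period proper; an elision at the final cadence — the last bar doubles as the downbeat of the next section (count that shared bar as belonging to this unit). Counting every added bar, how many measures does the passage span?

Basic contrasting period: 6 + 6 = 12 bars.
12 (basic form) + 2 (extra statement) + 1 (introduction) = 15.
The elision shares a bar with the next section but does not change this unit's count.

15 measures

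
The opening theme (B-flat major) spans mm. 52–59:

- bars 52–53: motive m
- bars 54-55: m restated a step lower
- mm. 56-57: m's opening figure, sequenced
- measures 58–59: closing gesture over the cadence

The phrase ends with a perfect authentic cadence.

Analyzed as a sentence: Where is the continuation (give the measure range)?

After the presentation (mm. 52–55), the continuation covers the fragmentation through the cadence: bars 56–59.

measures 56–59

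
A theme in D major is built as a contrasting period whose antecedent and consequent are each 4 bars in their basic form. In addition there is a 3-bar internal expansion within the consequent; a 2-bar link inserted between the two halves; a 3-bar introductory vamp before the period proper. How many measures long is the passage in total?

Basic contrasting period: 4 + 4 = 8 bars.
8 (basic form) + 3 (internal expansion) + 2 (link) + 3 (introduction) = 16.

16 measures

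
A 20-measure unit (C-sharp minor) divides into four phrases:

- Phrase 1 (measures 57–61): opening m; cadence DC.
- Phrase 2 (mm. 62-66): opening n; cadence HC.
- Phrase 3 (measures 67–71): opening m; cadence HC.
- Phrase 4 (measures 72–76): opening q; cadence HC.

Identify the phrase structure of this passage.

phrase group

Phrase 4 ends with a half cadence, no stronger than phrase 2's half cadence, so the four phrases do not form a double period; nor do phrases 3–4 duplicate 1–2, so it is not a repeated period. With no phrase reaching a conclusive cadence, the passage is a phrase group.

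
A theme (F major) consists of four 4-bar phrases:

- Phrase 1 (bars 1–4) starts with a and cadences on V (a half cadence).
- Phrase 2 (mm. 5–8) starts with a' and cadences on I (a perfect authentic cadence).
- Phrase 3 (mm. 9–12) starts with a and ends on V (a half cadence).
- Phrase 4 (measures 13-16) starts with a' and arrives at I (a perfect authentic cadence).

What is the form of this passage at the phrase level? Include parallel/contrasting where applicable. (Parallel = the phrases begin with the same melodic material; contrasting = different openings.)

The cadence pattern HC–PAC–HC–PAC is weak–strong twice, and phrases 3–4 restate phrases 1–2: a period heard twice, not a double period (which would end weakly at phrase 2).

repeated period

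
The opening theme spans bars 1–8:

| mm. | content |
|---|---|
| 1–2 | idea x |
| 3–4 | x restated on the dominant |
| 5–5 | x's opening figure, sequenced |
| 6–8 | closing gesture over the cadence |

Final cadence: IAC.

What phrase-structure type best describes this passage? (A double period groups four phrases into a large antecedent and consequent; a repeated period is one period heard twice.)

Basic idea (measures 1–2) + its repetition (measures 3–4) form the presentation; fragmentation and cadence (measures 5–8) form the continuation — the 8-bar whole is a sentence.

sentence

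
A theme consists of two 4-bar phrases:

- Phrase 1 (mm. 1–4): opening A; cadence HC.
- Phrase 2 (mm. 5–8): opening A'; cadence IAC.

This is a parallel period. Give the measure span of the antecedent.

measures 1–4

The phrase ending with the weaker cadence (half cadence) is the antecedent; the one ending more conclusively (imperfect authentic cadence) is the consequent. The antecedent is measures 1–4.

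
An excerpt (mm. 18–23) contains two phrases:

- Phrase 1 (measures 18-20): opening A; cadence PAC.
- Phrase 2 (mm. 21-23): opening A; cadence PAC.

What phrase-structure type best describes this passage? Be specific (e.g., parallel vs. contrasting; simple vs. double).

Both phrases have the same opening (A) and the same cadence (perfect authentic cadence): the second is a restatement, not a consequent, so this is a repeated phrase rather than a period.

repeated phrase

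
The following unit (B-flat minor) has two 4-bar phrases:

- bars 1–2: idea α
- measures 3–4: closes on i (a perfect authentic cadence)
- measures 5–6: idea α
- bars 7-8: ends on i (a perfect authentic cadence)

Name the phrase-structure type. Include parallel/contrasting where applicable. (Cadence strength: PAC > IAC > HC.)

repeated phrase

Both phrases have the same opening (α) and the same cadence (perfect authentic cadence): the second is a restatement, not a consequent, so this is a repeated phrase rather than a period.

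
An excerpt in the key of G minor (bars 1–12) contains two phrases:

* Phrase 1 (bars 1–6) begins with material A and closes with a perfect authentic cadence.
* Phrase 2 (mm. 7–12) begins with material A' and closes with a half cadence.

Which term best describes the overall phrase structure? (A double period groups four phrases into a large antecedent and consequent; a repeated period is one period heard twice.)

The second phrase closes with a half cadence, which is not stronger than the first phrase's perfect authentic cadence; without a weak→strong cadential pair there is no antecedent–consequent relationship, so this is a phrase group rather than a period.

phrase group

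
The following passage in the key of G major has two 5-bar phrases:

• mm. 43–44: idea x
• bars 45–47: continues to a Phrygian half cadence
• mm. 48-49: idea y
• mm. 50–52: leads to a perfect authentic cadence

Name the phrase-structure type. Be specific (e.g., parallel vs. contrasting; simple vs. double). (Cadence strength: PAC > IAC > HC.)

Phrase 1 ends with a Phrygian half cadence (weaker) and phrase 2 with a perfect authentic cadence (stronger): antecedent + consequent = a period.
The two phrases open with different material (x / y), so the period is contrasting.

contrasting period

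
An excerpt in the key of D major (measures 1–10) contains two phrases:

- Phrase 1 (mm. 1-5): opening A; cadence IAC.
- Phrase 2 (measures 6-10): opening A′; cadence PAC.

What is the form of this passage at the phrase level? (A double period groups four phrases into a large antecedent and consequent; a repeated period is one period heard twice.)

Phrase 1 ends with an imperfect authentic cadence (weaker) and phrase 2 with a perfect authentic cadence (stronger): antecedent + consequent = a period.
The two phrases open with the same material (A / A′), so the period is parallel.

parallel period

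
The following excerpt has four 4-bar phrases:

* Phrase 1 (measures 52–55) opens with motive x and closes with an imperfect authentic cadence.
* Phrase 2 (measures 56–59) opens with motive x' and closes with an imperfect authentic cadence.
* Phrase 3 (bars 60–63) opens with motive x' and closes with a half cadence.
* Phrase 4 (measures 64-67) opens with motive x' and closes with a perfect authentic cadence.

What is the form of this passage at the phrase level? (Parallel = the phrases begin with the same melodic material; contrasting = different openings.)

Four phrases in two halves: the first half (bars 52-59) ends with an imperfect authentic cadence, the second (bars 60-67) with a perfect authentic cadence — a large antecedent–consequent pair, i.e. a double period.
Phrase 3 begins with the same material as phrase 1, making it parallel.

parallel double period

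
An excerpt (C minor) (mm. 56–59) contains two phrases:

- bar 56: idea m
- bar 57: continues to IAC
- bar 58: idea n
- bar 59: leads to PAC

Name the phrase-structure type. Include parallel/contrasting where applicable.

Phrase 1 ends with an imperfect authentic cadence (weaker) and phrase 2 with a perfect authentic cadence (stronger): antecedent + consequent = a period.
The two phrases open with different material (m / n), so the period is contrasting.

contrasting period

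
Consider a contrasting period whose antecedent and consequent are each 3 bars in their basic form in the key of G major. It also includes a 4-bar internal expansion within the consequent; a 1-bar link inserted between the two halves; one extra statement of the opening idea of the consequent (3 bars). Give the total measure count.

14 measures

Basic contrasting period: 3 + 3 = 6 bars.
6 (basic form) + 4 (internal expansion) + 1 (link) + 3 (extra statement) = 14.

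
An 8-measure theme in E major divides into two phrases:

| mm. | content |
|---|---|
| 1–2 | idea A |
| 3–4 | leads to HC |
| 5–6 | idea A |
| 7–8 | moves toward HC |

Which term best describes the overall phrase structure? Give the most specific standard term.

Both phrases have the same opening (A) and the same cadence (half cadence): the second is a restatement, not a consequent, so this is a repeated phrase rather than a period.

repeated phrase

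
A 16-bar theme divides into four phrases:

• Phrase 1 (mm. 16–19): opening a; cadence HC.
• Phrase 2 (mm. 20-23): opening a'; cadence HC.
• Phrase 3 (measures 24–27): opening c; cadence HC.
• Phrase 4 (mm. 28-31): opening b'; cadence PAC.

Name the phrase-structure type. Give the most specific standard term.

Four phrases in two halves: the first half (bars 16–23) ends with a half cadence, the second (measures 24-31) with a perfect authentic cadence — a large antecedent–consequent pair, i.e. a double period.
Phrase 3 begins with different material from phrase 1, making it contrasting.

contrasting double period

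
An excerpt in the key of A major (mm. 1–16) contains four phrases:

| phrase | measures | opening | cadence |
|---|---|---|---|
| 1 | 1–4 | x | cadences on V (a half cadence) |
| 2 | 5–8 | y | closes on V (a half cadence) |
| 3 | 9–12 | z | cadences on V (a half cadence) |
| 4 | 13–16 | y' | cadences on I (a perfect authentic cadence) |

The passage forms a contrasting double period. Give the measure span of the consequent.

In a double period the four phrases pair into a large antecedent (phrases 1–2, ending half cadence) and a large consequent (phrases 3–4, ending perfect authentic cadence). The consequent spans bars 9–16.

measures 9–16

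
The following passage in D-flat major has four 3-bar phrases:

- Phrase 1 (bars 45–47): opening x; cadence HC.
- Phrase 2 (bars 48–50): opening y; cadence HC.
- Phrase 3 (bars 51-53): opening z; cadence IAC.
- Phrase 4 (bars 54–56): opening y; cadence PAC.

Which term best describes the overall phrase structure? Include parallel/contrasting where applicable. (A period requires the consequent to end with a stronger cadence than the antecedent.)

Four phrases in two halves: the first half (mm. 45–50) ends with a half cadence, the second (mm. 51–56) with a perfect authentic cadence — a large antecedent–consequent pair, i.e. a double period.
Phrase 3 begins with different material from phrase 1, making it contrasting.

contrasting double period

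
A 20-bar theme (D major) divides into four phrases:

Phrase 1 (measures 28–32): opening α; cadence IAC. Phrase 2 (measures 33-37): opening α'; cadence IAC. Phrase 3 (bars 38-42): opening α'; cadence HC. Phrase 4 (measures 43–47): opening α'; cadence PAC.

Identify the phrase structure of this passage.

parallel double period

Four phrases in two halves: the first half (measures 28-37) ends with an imperfect authentic cadence, the second (mm. 38–47) with a perfect authentic cadence — a large antecedent–consequent pair, i.e. a double period.
Phrase 3 begins with the same material as phrase 1, making it parallel.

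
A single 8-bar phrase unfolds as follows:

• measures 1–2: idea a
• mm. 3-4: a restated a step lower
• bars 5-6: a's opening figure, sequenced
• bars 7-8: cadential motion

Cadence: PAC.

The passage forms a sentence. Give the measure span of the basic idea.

The presentation of a sentence is the basic idea (mm. 1-2) plus its repetition (bars 3-4); the basic idea is therefore mm. 1–2.

measures 1–2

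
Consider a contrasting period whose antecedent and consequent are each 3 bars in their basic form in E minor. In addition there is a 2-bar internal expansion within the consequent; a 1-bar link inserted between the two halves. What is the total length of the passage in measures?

Basic contrasting period: 3 + 3 = 6 bars.
6 (basic form) + 2 (internal expansion) + 1 (link) = 9.

9 measures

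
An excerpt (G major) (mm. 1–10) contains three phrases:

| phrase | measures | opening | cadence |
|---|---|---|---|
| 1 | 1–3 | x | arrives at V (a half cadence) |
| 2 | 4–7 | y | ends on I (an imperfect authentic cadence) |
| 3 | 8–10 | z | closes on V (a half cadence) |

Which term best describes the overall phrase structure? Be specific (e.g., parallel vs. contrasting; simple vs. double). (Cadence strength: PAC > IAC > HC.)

phrase group

The final phrase closes with a half cadence, which is not stronger than the preceding imperfect authentic cadence; the 3 phrases lack an overall antecedent–consequent design and so form a phrase group.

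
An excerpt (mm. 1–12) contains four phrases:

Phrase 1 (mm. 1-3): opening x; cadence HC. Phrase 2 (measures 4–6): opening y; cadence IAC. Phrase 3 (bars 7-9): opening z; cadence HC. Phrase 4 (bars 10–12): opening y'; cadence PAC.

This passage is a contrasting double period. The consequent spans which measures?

measures 7–12

In a double period the four phrases pair into a large antecedent (phrases 1–2, ending imperfect authentic cadence) and a large consequent (phrases 3–4, ending perfect authentic cadence). The consequent spans mm. 7–12.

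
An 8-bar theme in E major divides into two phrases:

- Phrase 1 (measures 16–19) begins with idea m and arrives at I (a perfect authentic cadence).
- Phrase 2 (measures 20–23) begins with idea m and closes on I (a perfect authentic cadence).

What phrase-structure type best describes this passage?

Both phrases have the same opening (m) and the same cadence (perfect authentic cadence): the second is a restatement, not a consequent, so this is a repeated phrase rather than a period.

repeated phrase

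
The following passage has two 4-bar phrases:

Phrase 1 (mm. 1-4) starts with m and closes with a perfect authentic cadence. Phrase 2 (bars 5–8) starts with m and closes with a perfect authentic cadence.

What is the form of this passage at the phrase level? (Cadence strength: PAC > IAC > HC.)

repeated phrase

Both phrases have the same opening (m) and the same cadence (perfect authentic cadence): the second is a restatement, not a consequent, so this is a repeated phrase rather than a period.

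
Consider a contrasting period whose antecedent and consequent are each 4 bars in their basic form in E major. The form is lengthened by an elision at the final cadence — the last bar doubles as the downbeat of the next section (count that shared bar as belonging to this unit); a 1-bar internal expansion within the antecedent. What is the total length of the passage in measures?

9 measures

Basic contrasting period: 4 + 4 = 8 bars.
8 (basic form) + 1 (internal expansion) = 9.
The elision shares a bar with the next section but does not change this unit's count.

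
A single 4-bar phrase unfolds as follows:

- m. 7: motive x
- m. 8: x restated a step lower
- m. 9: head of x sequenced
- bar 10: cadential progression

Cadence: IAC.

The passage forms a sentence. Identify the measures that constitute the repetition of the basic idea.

The presentation of a sentence is the basic idea (measure 7) plus its repetition (measure 8); the repetition of the basic idea is therefore m. 8.

measures 8–8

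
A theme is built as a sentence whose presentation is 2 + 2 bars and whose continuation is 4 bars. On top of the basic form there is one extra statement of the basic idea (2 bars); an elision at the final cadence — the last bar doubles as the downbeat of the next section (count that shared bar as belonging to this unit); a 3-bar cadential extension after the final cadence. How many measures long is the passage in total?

Basic sentence: 2 + 2 + 4 = 8 bars.
8 (basic form) + 2 (extra statement) + 3 (cadential extension) = 13.
The elision shares a bar with the next section but does not change this unit's count.

13 measures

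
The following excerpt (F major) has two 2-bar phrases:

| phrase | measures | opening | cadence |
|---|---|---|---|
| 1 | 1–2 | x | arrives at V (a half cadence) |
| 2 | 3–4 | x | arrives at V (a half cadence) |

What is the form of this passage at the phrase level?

Both phrases have the same opening (x) and the same cadence (half cadence): the second is a restatement, not a consequent, so this is a repeated phrase rather than a period.

repeated phrase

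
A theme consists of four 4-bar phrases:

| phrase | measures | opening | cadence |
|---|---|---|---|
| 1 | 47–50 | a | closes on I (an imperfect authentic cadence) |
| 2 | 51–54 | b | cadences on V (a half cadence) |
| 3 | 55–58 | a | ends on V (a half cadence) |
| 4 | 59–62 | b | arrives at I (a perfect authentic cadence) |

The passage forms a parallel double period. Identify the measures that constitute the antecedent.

In a double period the four phrases pair into a large antecedent (phrases 1–2, ending half cadence) and a large consequent (phrases 3–4, ending perfect authentic cadence). The antecedent spans mm. 47-54.

measures 47–54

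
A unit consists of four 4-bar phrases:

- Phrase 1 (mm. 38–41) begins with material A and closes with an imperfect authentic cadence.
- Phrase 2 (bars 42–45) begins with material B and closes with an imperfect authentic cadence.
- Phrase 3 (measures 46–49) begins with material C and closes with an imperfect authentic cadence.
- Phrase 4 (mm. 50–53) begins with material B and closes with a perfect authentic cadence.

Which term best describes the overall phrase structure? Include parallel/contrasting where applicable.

contrasting double period

Four phrases in two halves: the first half (bars 38–45) ends with an imperfect authentic cadence, the second (measures 46–53) with a perfect authentic cadence — a large antecedent–consequent pair, i.e. a double period.
Phrase 3 begins with different material from phrase 1, making it contrasting.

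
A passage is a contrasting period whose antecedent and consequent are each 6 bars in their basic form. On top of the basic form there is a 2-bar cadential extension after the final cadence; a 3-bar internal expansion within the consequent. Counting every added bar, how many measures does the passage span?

Basic contrasting period: 6 + 6 = 12 bars.
12 (basic form) + 2 (cadential extension) + 3 (internal expansion) = 17.

17 measures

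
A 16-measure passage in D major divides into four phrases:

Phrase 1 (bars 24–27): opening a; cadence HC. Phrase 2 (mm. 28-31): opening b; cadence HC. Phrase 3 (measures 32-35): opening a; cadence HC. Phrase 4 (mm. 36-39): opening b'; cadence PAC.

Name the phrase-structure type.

parallel double period

Four phrases in two halves: the first half (mm. 24–31) ends with a half cadence, the second (bars 32–39) with a perfect authentic cadence — a large antecedent–consequent pair, i.e. a double period.
Phrase 3 begins with the same material as phrase 1, making it parallel.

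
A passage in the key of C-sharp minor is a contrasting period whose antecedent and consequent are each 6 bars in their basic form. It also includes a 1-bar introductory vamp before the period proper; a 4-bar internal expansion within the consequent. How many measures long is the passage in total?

Basic contrasting period: 6 + 6 = 12 bars.
12 (basic form) + 1 (introduction) + 4 (internal expansion) = 17.

17 measures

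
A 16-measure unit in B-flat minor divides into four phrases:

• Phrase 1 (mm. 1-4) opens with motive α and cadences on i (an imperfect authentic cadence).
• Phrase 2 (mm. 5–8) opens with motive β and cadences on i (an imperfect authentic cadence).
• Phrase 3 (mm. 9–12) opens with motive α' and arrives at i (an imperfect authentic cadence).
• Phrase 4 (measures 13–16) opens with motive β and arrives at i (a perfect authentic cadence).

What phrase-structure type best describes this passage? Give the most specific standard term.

parallel double period

Four phrases in two halves: the first half (mm. 1–8) ends with an imperfect authentic cadence, the second (bars 9-16) with a perfect authentic cadence — a large antecedent–consequent pair, i.e. a double period.
Phrase 3 begins with the same material as phrase 1, making it parallel.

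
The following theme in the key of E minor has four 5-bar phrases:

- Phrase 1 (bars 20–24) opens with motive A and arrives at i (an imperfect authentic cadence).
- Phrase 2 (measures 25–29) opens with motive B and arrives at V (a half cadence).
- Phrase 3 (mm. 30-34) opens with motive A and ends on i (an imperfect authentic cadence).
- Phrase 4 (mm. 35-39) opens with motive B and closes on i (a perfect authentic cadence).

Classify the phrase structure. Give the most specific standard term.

parallel double period

Four phrases in two halves: the first half (bars 20–29) ends with a half cadence, the second (measures 30–39) with a perfect authentic cadence — a large antecedent–consequent pair, i.e. a double period.
Phrase 3 begins with the same material as phrase 1, making it parallel.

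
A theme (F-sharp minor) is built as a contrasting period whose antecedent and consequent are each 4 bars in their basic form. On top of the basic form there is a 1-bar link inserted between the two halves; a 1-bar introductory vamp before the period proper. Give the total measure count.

Basic contrasting period: 4 + 4 = 8 bars.
8 (basic form) + 1 (link) + 1 (introduction) = 10.

10 measures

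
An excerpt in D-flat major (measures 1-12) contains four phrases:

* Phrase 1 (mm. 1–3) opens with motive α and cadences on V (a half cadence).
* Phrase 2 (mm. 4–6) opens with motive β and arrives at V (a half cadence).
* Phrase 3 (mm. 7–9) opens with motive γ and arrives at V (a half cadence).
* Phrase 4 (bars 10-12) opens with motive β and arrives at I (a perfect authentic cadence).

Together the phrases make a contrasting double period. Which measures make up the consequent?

measures 7–12

In a double period the first pair of phrases (ending half cadence) is the large antecedent and the second pair (ending perfect authentic cadence) is the large consequent; the consequent is measures 7–12.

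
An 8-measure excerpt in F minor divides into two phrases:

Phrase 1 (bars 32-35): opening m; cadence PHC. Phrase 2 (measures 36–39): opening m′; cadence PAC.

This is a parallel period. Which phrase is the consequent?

The phrase ending with the weaker cadence (Phrygian half cadence) is the antecedent; the one ending more conclusively (perfect authentic cadence) is the consequent. The consequent is phrase 2.

phrase 2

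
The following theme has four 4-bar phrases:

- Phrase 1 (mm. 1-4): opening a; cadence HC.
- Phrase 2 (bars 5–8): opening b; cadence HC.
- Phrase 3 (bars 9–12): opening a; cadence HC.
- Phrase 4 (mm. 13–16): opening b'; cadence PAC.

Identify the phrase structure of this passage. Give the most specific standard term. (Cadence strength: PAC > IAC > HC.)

parallel double period

Four phrases in two halves: the first half (mm. 1–8) ends with a half cadence, the second (mm. 9-16) with a perfect authentic cadence — a large antecedent–consequent pair, i.e. a double period.
Phrase 3 begins with the same material as phrase 1, making it parallel.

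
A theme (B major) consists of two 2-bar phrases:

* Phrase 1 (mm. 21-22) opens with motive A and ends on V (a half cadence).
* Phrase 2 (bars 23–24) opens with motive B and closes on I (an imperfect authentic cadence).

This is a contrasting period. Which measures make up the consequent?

measures 23–24

The phrase ending with the weaker cadence (half cadence) is the antecedent; the one ending more conclusively (imperfect authentic cadence) is the consequent. The consequent is measures 23–24.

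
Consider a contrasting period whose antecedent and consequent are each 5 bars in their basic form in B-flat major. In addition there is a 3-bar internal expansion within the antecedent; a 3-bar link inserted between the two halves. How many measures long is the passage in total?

16 measures

Basic contrasting period: 5 + 5 = 10 bars.
10 (basic form) + 3 (internal expansion) + 3 (link) = 16.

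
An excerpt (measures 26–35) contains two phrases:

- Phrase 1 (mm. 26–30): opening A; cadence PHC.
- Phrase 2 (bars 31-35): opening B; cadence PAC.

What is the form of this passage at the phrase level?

contrasting period

Phrase 1 ends with a Phrygian half cadence (weaker) and phrase 2 with a perfect authentic cadence (stronger): antecedent + consequent = a period.
The two phrases open with different material (A / B), so the period is contrasting.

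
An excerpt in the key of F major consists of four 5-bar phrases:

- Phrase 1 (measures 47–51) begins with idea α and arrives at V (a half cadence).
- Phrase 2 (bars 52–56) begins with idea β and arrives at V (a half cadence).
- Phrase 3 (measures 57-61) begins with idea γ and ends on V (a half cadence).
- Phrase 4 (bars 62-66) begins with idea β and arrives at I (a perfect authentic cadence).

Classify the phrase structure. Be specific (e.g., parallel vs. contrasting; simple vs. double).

Four phrases in two halves: the first half (bars 47-56) ends with a half cadence, the second (measures 57-66) with a perfect authentic cadence — a large antecedent–consequent pair, i.e. a double period.
Phrase 3 begins with different material from phrase 1, making it contrasting.

contrasting double period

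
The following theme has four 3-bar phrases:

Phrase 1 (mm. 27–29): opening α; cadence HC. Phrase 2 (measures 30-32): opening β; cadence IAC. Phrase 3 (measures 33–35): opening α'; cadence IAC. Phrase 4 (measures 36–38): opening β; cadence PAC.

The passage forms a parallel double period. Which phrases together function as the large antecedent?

phrases 1 and 2

In a double period the first pair of phrases (ending imperfect authentic cadence) is the large antecedent and the second pair (ending perfect authentic cadence) is the large consequent; the antecedent is phrases 1 and 2.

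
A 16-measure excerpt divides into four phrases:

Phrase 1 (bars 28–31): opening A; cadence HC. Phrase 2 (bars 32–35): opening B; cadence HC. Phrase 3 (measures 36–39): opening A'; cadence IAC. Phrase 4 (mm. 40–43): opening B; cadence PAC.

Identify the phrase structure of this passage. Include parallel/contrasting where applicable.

Four phrases in two halves: the first half (mm. 28–35) ends with a half cadence, the second (measures 36–43) with a perfect authentic cadence — a large antecedent–consequent pair, i.e. a double period.
Phrase 3 begins with the same material as phrase 1, making it parallel.

parallel double period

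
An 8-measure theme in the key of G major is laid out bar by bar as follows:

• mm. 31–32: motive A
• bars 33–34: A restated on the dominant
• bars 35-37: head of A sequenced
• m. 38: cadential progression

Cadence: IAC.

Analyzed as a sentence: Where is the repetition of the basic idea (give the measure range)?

measures 33–34

The presentation of a sentence is the basic idea (bars 31–32) plus its repetition (measures 33-34); the repetition of the basic idea is therefore bars 33–34.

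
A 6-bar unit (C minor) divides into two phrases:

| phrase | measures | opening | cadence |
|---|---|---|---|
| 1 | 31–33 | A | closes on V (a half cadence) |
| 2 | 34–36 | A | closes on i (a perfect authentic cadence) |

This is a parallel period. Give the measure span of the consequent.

measures 34–36

The phrase ending with the weaker cadence (half cadence) is the antecedent; the one ending more conclusively (perfect authentic cadence) is the consequent. The consequent is measures 34–36.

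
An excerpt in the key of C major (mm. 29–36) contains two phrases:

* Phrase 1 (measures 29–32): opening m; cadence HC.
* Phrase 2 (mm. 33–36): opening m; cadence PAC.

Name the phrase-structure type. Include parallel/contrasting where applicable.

Phrase 1 ends with a half cadence (weaker) and phrase 2 with a perfect authentic cadence (stronger): antecedent + consequent = a period.
The two phrases open with the same material (m / m), so the period is parallel.

parallel period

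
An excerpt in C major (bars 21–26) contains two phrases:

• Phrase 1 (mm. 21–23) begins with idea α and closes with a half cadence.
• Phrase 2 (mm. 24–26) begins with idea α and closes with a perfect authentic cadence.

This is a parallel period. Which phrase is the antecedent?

phrase 1

The phrase ending with the weaker cadence (half cadence) is the antecedent; the one ending more conclusively (perfect authentic cadence) is the consequent. The antecedent is phrase 1.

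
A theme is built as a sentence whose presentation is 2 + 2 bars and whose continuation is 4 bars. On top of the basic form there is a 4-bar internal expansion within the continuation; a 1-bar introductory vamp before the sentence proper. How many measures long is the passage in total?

Basic sentence: 2 + 2 + 4 = 8 bars.
8 (basic form) + 4 (internal expansion) + 1 (introduction) = 13.

13 measures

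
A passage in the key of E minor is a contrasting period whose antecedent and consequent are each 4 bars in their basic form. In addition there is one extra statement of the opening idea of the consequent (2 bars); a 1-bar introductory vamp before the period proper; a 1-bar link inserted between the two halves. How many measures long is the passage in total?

12 measures

Basic contrasting period: 4 + 4 = 8 bars.
8 (basic form) + 2 (extra statement) + 1 (introduction) + 1 (link) = 12.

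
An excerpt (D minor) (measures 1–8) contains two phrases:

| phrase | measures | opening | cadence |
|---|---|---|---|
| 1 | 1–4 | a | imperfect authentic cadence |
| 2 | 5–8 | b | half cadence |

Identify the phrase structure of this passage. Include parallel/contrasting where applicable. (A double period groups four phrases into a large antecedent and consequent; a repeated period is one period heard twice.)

phrase group

The second phrase closes with a half cadence, which is not stronger than the first phrase's imperfect authentic cadence; without a weak→strong cadential pair there is no antecedent–consequent relationship, so this is a phrase group rather than a period.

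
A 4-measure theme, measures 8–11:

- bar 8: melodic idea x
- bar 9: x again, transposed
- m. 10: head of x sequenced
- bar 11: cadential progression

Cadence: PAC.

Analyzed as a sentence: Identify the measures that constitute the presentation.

measures 8–9

The presentation of a sentence is the basic idea (measure 8) plus its repetition (m. 9); the presentation is therefore measures 8–9.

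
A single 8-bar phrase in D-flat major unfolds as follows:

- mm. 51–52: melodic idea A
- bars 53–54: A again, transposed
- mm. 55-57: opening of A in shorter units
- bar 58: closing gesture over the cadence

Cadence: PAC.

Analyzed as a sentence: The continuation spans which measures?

After the presentation (mm. 51–54), the continuation covers the fragmentation through the cadence: mm. 55–58.

measures 55–58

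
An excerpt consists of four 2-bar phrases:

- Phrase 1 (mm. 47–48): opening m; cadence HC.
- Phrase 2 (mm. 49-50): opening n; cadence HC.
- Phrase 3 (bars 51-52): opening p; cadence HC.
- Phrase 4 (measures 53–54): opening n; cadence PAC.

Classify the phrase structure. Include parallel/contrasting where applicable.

contrasting double period

Four phrases in two halves: the first half (bars 47–50) ends with a half cadence, the second (measures 51-54) with a perfect authentic cadence — a large antecedent–consequent pair, i.e. a double period.
Phrase 3 begins with different material from phrase 1, making it contrasting.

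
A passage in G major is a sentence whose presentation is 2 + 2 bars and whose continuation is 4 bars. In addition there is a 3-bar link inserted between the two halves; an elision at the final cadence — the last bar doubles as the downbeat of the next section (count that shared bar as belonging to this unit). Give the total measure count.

11 measures

Basic sentence: 2 + 2 + 4 = 8 bars.
8 (basic form) + 3 (link) = 11.
The elision shares a bar with the next section but does not change this unit's count.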